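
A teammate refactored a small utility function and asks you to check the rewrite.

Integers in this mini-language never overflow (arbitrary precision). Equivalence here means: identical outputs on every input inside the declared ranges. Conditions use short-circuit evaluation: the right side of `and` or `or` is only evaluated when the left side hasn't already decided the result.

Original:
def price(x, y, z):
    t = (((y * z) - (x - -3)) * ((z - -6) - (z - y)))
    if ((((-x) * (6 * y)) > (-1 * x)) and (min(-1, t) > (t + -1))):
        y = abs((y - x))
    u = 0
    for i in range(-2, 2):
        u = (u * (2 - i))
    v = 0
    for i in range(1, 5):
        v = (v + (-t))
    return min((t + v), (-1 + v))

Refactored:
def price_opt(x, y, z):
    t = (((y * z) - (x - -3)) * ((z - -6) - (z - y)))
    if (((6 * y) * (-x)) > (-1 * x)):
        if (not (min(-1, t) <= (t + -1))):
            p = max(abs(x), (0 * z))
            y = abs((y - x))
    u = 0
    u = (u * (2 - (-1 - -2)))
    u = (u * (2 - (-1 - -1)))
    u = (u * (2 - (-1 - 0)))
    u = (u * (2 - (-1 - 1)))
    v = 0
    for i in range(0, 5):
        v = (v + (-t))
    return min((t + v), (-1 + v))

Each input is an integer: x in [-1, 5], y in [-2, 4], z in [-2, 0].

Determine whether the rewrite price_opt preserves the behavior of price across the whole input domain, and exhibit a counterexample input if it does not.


Input x=-1, y=-2, z=-2: -33 from price versus -41 from price_opt.
verdict: not equivalent; witness: x=-1, y=-2, z=-2


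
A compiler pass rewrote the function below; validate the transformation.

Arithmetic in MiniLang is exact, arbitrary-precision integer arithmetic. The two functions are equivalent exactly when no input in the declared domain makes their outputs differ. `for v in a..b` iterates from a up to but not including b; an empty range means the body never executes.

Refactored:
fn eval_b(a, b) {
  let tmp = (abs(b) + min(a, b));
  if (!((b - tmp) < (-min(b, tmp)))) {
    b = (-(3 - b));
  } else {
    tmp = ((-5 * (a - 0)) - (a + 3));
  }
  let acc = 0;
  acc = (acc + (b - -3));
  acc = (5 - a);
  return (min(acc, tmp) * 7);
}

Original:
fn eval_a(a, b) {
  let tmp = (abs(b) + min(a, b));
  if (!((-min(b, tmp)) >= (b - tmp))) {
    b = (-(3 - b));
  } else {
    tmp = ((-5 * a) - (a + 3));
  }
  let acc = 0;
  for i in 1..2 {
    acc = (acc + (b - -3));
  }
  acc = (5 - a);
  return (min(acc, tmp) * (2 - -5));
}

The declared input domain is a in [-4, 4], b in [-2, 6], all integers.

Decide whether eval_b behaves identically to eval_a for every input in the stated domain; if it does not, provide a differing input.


The rewrite breaks on a=-4, b=0, where the results are 63 and -28.
eval_a: tmp becomes -4; next (!((-min(b, tmp)) >= (b - tmp))) evaluates to false; next tmp becomes 21; next acc becomes 0; next at i=1:; next acc becomes 3; next acc becomes 9; next final value 63
eval_b: tmp becomes -4; next (!((b - tmp) < (-min(b, tmp)))) evaluates to true; next b becomes -3; next acc becomes 0; next acc becomes 0; next acc becomes 9; next final value -28
verdict: not equivalent; witness: a=-4, b=0


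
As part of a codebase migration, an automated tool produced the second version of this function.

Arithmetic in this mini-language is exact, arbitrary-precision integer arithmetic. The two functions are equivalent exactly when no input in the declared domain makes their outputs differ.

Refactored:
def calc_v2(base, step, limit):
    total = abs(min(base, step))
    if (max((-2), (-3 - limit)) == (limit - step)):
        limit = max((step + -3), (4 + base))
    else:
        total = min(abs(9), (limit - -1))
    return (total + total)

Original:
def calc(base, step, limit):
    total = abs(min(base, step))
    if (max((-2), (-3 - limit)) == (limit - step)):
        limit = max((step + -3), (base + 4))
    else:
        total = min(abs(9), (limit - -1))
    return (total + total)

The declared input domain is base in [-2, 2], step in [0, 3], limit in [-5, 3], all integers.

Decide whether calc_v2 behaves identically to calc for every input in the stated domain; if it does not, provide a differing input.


The two are interchangeable: same computation, different form, and every declared input agrees.
One worked example (base=0, step=0, limit=1) — calc: total=0, then (max((-2), (-3 - limit)) == (limit - step)) is false, then total=2, then returns 4; calc_v2: total=0, then (max((-2), (-3 - limit)) == (limit - step)) is false, then total=2, then returns 4; agreement on 4.
Sweeping the whole domain (180 inputs) finds no disagreement.
verdict: equivalent


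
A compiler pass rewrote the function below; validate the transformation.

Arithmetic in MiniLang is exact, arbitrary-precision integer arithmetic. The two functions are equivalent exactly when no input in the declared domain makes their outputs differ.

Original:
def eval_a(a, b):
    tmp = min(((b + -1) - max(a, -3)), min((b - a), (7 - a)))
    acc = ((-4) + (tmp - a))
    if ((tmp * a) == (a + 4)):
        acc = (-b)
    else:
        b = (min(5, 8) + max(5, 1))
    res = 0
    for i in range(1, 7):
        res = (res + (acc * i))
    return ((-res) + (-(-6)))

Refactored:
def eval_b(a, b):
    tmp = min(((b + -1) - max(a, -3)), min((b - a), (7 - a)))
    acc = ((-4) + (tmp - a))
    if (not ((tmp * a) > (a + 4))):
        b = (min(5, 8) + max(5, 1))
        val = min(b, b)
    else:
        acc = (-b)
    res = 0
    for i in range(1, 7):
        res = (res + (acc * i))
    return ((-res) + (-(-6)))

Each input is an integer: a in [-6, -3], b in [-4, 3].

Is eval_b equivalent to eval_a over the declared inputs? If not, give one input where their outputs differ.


Try a=-6, b=-4.
eval_a: tmp := -2 | acc := 0 | ((tmp * a) == (a + 4)): false | b := 10 | res := 0 | iter i=1: | res := 0 | iter i=2: | res := 0 | iter i=3: | res := 0 | iter i=4: | res := 0 | iter i=5: | res := 0 | iter i=6: | res := 0 | result 6
eval_b: tmp := -2 | acc := 0 | (not ((tmp * a) > (a + 4))): false | acc := 4 | res := 0 | iter i=1: | res := 4 | iter i=2: | res := 12 | iter i=3: | res := 24 | iter i=4: | res := 40 | iter i=5: | res := 60 | iter i=6: | res := 84 | result -78
6 vs -78 — the two versions disagree here.
verdict: not equivalent; witness: a=-6, b=-4


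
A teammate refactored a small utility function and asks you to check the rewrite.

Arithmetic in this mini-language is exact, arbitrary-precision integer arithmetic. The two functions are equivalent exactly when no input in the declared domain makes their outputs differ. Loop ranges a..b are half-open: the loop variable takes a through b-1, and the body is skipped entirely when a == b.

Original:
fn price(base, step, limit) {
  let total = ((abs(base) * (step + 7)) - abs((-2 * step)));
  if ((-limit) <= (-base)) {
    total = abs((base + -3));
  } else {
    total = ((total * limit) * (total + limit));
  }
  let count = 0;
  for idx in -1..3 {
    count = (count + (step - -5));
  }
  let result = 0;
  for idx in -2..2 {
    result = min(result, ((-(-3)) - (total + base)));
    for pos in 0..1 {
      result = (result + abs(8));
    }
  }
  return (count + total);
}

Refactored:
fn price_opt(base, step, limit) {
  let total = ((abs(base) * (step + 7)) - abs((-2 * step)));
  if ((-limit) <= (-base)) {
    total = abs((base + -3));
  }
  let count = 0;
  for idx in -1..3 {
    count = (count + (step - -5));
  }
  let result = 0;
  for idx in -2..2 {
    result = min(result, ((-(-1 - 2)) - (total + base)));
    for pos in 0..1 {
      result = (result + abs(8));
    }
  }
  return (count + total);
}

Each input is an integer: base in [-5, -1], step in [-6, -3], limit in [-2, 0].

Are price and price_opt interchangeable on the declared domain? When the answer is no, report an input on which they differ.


The rewrite breaks on base=-1, step=-6, limit=-2, where the results are -290 and -15.
price: total=-11, then ((-limit) <= (-base)) is false, then total=-286, then count=0, then (idx=-1), then count=-1, then (idx=0), then count=-2, then (idx=1), then count=-3, then (idx=2), then count=-4, then result=0, then (idx=-2), then result=0, then (pos=0), then result=8, then (idx=-1), then result=8, then (pos=0), then result=16, then (idx=0), then result=16, then (pos=0), then result=24, then (idx=1), then result=24, then (pos=0), then result=32, then returns -290
price_opt: total=-11, then ((-limit) <= (-base)) is false, then count=0, then (idx=-1), then count=-1, then (idx=0), then count=-2, then (idx=1), then count=-3, then (idx=2), then count=-4, then result=0, then (idx=-2), then result=0, then (pos=0), then result=8, then (idx=-1), then result=8, then (pos=0), then result=16, then (idx=0), then result=15, then (pos=0), then result=23, then (idx=1), then result=15, then (pos=0), then result=23, then returns -15
verdict: not equivalent; witness: base=-1, step=-6, limit=-2


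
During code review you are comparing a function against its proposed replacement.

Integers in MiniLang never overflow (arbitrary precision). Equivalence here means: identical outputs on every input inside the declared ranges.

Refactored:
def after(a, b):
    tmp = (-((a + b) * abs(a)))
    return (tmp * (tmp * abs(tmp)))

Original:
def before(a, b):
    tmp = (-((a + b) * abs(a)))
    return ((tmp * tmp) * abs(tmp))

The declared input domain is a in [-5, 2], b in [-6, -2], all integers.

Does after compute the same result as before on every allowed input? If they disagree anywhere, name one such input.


Behavior is preserved: although same computation, different form, the outputs never diverge.
Spot check at a=2, b=-3 — before: tmp := 2 | result 8. after: tmp := 2 | result 8. Both give 8.
Sweeping the whole domain (40 inputs) finds no disagreement.
verdict: equivalent


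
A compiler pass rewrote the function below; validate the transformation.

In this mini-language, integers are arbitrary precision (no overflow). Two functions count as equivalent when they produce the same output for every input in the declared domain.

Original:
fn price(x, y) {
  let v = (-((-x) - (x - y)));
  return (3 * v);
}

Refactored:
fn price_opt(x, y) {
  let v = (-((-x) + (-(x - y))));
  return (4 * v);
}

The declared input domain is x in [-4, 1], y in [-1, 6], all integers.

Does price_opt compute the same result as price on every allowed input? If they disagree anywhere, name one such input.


Run the pair on x=-4, y=-1.
price: v becomes -7; next final value -21
price_opt: v becomes -7; next final value -28
-21 vs -28 — the two versions disagree here.
verdict: not equivalent; witness: x=-4, y=-1


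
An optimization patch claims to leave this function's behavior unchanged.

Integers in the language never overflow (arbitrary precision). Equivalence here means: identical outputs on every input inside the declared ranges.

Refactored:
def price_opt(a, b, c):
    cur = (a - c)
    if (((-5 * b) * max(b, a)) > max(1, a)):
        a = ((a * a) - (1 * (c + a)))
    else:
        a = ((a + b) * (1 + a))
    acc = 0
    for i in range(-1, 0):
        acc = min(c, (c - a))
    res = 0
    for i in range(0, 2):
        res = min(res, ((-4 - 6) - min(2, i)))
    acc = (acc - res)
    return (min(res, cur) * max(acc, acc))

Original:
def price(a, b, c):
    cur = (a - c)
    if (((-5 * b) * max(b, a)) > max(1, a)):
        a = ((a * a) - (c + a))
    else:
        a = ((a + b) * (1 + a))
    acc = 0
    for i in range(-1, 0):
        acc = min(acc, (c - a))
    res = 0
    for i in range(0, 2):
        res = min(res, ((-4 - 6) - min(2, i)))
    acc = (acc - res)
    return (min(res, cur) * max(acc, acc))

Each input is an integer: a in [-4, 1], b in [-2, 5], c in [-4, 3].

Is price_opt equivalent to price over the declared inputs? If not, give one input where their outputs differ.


Not equivalent: a=-4, b=4, c=1 separates them (-121 vs -132).
price: cur=-5, then (((-5 * b) * max(b, a)) > max(1, a)) is false, then a=0, then acc=0, then (i=-1), then acc=0, then res=0, then (i=0), then res=-10, then (i=1), then res=-11, then acc=11, then returns -121
price_opt: cur=-5, then (((-5 * b) * max(b, a)) > max(1, a)) is false, then a=0, then acc=0, then (i=-1), then acc=1, then res=0, then (i=0), then res=-10, then (i=1), then res=-11, then acc=12, then returns -132
verdict: not equivalent; witness: a=-4, b=4, c=1


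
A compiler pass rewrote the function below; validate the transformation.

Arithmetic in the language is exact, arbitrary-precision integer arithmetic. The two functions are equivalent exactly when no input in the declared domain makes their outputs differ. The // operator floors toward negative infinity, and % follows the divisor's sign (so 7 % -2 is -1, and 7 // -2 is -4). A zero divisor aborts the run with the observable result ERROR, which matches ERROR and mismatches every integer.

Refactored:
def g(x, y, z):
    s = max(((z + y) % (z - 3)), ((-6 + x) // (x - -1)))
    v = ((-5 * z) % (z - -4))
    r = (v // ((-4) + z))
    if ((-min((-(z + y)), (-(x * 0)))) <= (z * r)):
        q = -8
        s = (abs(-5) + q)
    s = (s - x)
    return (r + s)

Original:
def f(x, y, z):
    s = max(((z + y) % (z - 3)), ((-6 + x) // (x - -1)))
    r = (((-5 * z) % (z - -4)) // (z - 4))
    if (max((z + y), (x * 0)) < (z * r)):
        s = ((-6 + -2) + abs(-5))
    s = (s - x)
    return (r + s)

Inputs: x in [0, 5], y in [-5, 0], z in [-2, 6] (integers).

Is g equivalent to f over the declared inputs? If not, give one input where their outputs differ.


Consider the input x=0, y=-5, z=-2.
f: s = -2; r = 0; (max((z + y), (x * 0)) < (z * r)) -> false; s = -2; return -2
g: s = -2; v = 0; r = 0; ((-min((-(z + y)), (-(x * 0)))) <= (z * r)) -> true; q = -8; s = -3; s = -3; return -3
-2 against -3: the behavior changed.
verdict: not equivalent; witness: x=0, y=-5, z=-2


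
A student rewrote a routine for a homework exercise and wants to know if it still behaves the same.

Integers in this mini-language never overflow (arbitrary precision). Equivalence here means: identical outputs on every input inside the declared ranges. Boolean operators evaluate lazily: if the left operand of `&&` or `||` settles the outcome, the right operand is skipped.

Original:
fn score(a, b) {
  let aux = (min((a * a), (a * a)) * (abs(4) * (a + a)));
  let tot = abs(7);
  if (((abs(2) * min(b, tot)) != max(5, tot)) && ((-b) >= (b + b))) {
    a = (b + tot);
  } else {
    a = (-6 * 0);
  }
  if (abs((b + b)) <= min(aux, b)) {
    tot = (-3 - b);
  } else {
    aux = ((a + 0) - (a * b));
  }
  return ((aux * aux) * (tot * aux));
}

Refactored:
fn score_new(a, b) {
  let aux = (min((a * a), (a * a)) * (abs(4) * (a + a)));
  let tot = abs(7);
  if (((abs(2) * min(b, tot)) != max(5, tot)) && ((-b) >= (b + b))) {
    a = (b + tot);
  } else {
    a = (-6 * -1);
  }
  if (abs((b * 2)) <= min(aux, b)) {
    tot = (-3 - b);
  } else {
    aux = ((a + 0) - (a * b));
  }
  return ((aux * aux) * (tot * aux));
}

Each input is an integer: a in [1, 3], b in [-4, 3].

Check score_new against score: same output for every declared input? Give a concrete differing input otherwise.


There is a counterexample at a=1, b=2: 0 on one side, -1512 on the other.
score: aux := 8 | tot := 7 | (((abs(2) * min(b, tot)) != max(5, tot)) && ((-b) >= (b + b))): false | a := 0 | (abs((b + b)) <= min(aux, b)): false | aux := 0 | result 0
score_new: aux := 8 | tot := 7 | (((abs(2) * min(b, tot)) != max(5, tot)) && ((-b) >= (b + b))): false | a := 6 | (abs((b * 2)) <= min(aux, b)): false | aux := -6 | result -1512
verdict: not equivalent; witness: a=1, b=2


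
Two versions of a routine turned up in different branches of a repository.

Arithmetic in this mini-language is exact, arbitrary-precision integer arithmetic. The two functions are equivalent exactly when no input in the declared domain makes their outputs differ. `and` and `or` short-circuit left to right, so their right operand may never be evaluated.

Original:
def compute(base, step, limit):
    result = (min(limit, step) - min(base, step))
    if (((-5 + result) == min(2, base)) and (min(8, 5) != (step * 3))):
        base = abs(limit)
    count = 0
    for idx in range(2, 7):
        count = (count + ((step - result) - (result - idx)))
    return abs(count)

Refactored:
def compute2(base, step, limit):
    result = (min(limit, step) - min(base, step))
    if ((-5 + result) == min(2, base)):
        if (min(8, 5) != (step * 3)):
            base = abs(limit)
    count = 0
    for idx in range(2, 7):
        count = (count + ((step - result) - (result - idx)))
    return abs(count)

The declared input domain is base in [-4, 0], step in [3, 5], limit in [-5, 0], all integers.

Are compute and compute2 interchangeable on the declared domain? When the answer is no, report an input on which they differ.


This is a faithful refactor — boolean connective usage differs; and branching structure differs; and statement counts differ, but the computed results match everywhere.
As a probe, take base=-2, step=5, limit=0: compute runs result=2, then (((-5 + result) == min(2, base)) and (min(8, 5) != (step * 3))) is false, then count=0, then (idx=2), then count=3, then (idx=3), then count=7, then (idx=4), then count=12, then (idx=5), then count=18, then (idx=6), then count=25, then returns 25; compute2 runs result=2, then ((-5 + result) == min(2, base)) is false, then count=0, then (idx=2), then count=3, then (idx=3), then count=7, then (idx=4), then count=12, then (idx=5), then count=18, then (idx=6), then count=25, then returns 25; both end at 25.
Every one of the 90 inputs gives matching results.
verdict: equivalent


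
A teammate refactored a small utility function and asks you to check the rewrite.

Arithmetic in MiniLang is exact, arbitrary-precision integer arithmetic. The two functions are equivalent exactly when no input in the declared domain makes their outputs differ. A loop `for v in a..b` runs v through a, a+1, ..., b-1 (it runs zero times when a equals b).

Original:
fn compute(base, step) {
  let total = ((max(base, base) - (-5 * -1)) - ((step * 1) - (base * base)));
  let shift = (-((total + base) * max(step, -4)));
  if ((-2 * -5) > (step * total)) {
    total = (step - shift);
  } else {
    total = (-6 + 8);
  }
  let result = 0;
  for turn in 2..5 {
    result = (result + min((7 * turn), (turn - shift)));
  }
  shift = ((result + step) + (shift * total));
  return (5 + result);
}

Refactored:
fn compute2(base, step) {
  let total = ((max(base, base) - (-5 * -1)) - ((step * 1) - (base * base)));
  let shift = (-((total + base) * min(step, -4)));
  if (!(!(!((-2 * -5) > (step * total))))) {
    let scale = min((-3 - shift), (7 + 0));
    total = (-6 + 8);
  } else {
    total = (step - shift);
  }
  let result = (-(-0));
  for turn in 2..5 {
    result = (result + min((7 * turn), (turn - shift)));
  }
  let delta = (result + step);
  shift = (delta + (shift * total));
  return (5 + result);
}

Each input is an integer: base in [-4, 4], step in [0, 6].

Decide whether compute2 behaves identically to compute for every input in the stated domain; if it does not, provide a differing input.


There is a counterexample at base=-4, step=0: 14 on one side, -22 on the other.
compute: total = 7; shift = 0; ((-2 * -5) > (step * total)) -> true; total = 0; result = 0; [turn=2]; result = 2; [turn=3]; result = 5; [turn=4]; result = 9; shift = 9; return 14
compute2: total = 7; shift = 12; (!(!(!((-2 * -5) > (step * total))))) -> false; total = -12; result = 0; [turn=2]; result = -10; [turn=3]; result = -19; [turn=4]; result = -27; delta = -27; shift = -171; return -22
verdict: not equivalent; witness: base=-4, step=0


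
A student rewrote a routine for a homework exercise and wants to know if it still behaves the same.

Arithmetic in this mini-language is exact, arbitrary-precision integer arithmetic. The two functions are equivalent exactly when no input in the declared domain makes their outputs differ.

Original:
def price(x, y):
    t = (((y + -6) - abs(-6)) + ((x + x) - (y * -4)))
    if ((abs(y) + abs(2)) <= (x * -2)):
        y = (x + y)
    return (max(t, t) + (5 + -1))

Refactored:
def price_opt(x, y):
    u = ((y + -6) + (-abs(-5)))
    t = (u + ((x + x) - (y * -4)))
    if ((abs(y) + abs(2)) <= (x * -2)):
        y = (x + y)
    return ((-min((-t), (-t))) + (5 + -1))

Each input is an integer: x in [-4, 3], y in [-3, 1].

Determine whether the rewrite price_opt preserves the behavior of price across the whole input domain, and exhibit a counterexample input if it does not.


Consider the input x=-4, y=-3.
price: t becomes -35; next ((abs(y) + abs(2)) <= (x * -2)) evaluates to true; next y becomes -7; next final value -31
price_opt: u becomes -14; next t becomes -34; next ((abs(y) + abs(2)) <= (x * -2)) evaluates to true; next y becomes -7; next final value -30
-31 vs -30 — the two versions disagree here.
verdict: not equivalent; witness: x=-4, y=-3


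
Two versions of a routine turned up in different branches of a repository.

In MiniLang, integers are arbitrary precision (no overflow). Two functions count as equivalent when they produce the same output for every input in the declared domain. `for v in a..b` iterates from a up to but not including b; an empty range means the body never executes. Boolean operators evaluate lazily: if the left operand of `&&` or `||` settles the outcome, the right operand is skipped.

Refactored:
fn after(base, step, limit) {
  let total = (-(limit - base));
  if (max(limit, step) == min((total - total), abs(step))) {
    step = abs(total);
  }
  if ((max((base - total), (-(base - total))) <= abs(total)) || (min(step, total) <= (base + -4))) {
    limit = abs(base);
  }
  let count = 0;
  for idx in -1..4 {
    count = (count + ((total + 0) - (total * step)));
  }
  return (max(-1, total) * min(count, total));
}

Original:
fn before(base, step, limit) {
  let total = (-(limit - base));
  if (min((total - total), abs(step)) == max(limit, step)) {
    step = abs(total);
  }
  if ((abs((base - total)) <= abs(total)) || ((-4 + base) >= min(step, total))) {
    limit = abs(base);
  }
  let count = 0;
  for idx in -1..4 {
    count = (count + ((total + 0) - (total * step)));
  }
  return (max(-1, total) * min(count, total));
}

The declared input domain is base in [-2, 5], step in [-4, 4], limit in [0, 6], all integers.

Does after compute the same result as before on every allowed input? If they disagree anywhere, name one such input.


Side by side, the visible changes include: arithmetic usage differs, and min/max/abs usage differs, and comparison usage differs.
Tracing base=3, step=-2, limit=5: before: total=-2, then (min((total - total), abs(step)) == max(limit, step)) is false, then ((abs((base - total)) <= abs(total)) || ((-4 + base) >= min(step, total))) is true, then limit=3, then count=0, then (idx=-1), then count=-6, then (idx=0), then count=-12, then (idx=1), then count=-18, then (idx=2), then count=-24, then (idx=3), then count=-30, then returns 30 | after: total=-2, then (max(limit, step) == min((total - total), abs(step))) is false, then ((max((base - total), (-(base - total))) <= abs(total)) || (min(step, total) <= (base + -4))) is true, then limit=3, then count=0, then (idx=-1), then count=-6, then (idx=0), then count=-12, then (idx=1), then count=-18, then (idx=2), then count=-24, then (idx=3), then count=-30, then returns 30 — matching result 30.
Sweeping the whole domain (504 inputs) finds no disagreement.
verdict: equivalent


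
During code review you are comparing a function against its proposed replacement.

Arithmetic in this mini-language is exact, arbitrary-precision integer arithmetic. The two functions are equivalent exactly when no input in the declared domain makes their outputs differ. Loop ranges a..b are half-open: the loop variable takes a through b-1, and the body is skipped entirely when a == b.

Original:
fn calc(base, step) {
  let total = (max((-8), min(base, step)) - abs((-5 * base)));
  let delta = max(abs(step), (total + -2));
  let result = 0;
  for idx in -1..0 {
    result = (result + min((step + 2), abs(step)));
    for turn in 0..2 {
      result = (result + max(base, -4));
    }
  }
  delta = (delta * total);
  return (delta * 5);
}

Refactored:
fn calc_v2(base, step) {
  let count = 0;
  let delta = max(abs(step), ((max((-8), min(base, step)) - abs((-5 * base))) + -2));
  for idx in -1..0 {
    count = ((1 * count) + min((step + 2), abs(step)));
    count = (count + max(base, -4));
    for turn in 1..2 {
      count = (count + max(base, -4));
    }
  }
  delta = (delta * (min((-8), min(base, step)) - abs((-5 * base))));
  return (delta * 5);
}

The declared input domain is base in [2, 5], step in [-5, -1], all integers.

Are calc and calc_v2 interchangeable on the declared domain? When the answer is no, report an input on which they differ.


Consider the input base=2, step=-5.
calc: total becomes -15; next delta becomes 5; next result becomes 0; next at idx=-1:; next result becomes -3; next at turn=0:; next result becomes -1; next at turn=1:; next result becomes 1; next delta becomes -75; next final value -375
calc_v2: count becomes 0; next delta becomes 5; next at idx=-1:; next count becomes -3; next count becomes -1; next at turn=1:; next count becomes 1; next delta becomes -90; next final value -450
-375 vs -450 — the two versions disagree here.
verdict: not equivalent; witness: base=2, step=-5


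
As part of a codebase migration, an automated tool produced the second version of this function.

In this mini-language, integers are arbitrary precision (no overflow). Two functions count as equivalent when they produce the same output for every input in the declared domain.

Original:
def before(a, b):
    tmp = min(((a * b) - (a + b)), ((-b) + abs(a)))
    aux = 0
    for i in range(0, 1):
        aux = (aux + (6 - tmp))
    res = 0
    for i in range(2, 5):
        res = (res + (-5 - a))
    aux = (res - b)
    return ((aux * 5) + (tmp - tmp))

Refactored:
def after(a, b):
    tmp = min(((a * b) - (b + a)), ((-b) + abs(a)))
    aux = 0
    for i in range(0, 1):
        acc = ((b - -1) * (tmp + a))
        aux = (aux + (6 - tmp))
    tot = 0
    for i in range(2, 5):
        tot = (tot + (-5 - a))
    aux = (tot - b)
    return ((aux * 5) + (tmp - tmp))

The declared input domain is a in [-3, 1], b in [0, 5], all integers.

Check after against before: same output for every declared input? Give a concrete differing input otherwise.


The two are interchangeable: local variable names differ, and statement counts differ, and arithmetic usage differs, and constant usage differs, and every declared input agrees.
Tracing a=1, b=3: before: tmp = -2; aux = 0; [i=0]; aux = 8; res = 0; [i=2]; res = -6; [i=3]; res = -12; [i=4]; res = -18; aux = -21; return -105 | after: tmp = -2; aux = 0; [i=0]; acc = -4; aux = 8; tot = 0; [i=2]; tot = -6; [i=3]; tot = -12; [i=4]; tot = -18; aux = -21; return -105 — matching result -105.
Sweeping the whole domain (30 inputs) finds no disagreement.
verdict: equivalent


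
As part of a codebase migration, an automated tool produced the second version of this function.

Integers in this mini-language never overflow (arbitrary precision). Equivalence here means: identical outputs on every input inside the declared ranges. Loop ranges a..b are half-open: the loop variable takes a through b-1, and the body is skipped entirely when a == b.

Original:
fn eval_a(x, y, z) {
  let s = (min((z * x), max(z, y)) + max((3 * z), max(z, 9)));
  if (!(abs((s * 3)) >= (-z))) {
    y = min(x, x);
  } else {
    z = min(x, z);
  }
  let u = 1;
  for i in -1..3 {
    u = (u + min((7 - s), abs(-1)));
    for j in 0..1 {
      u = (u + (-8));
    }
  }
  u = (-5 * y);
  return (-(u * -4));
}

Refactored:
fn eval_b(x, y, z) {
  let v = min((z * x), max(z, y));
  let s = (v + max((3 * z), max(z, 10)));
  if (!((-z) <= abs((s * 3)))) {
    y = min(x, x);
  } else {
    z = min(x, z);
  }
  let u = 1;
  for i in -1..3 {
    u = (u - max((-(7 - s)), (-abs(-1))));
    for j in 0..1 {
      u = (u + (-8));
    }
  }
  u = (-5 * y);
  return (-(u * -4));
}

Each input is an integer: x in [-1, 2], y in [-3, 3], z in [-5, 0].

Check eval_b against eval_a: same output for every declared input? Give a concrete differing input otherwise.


There is a counterexample at x=2, y=-3, z=-4: -40 on one side, 60 on the other.
eval_a: s becomes 1; next (!(abs((s * 3)) >= (-z))) evaluates to true; next y becomes 2; next u becomes 1; next at i=-1:; next u becomes 2; next at j=0:; next u becomes -6; next at i=0:; next u becomes -5; next at j=0:; next u becomes -13; next at i=1:; next u becomes -12; next at j=0:; next u becomes -20; next at i=2:; next u becomes -19; next at j=0:; next u becomes -27; next u becomes -10; next final value -40
eval_b: v becomes -8; next s becomes 2; next (!((-z) <= abs((s * 3)))) evaluates to false; next z becomes -4; next u becomes 1; next at i=-1:; next u becomes 2; next at j=0:; next u becomes -6; next at i=0:; next u becomes -5; next at j=0:; next u becomes -13; next at i=1:; next u becomes -12; next at j=0:; next u becomes -20; next at i=2:; next u becomes -19; next at j=0:; next u becomes -27; next u becomes 15; next final value 60
verdict: not equivalent; witness: x=2, y=-3, z=-4


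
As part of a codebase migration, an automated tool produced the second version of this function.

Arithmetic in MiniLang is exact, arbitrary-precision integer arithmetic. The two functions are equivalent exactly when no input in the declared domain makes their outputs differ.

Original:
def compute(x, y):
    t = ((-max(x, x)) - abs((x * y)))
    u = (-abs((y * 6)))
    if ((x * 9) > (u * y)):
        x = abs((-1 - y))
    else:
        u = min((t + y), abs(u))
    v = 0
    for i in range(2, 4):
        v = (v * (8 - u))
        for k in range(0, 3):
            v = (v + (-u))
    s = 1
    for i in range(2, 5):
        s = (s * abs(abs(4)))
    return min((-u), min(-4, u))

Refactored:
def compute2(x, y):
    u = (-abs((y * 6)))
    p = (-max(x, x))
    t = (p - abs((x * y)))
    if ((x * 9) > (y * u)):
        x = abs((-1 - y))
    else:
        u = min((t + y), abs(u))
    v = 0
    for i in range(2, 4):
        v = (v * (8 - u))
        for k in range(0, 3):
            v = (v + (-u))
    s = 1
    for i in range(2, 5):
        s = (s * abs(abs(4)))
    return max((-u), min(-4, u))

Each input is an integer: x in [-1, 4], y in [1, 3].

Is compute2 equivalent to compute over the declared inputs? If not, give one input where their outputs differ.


Try x=-1, y=1.
compute: t=0, then u=-6, then ((x * 9) > (u * y)) is false, then u=1, then v=0, then (i=2), then v=0, then (k=0), then v=-1, then (k=1), then v=-2, then (k=2), then v=-3, then (i=3), then v=-21, then (k=0), then v=-22, then (k=1), then v=-23, then (k=2), then v=-24, then s=1, then (i=2), then s=4, then (i=3), then s=16, then (i=4), then s=64, then returns -4
compute2: u=-6, then p=1, then t=0, then ((x * 9) > (y * u)) is false, then u=1, then v=0, then (i=2), then v=0, then (k=0), then v=-1, then (k=1), then v=-2, then (k=2), then v=-3, then (i=3), then v=-21, then (k=0), then v=-22, then (k=1), then v=-23, then (k=2), then v=-24, then s=1, then (i=2), then s=4, then (i=3), then s=16, then (i=4), then s=64, then returns -1
-4 against -1: the behavior changed.
verdict: not equivalent; witness: x=-1, y=1


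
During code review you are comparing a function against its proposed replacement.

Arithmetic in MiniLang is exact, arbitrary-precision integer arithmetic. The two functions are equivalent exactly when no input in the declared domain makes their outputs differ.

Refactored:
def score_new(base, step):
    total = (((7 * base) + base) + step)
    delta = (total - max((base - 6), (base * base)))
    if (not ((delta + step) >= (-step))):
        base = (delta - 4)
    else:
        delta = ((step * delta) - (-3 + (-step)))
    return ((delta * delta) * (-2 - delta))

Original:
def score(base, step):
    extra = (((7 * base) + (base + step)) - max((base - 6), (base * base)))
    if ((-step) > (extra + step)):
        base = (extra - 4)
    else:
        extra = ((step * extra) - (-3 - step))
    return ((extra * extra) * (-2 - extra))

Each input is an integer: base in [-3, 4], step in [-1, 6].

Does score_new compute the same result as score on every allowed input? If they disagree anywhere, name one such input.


The two are interchangeable: local variable names differ; and arithmetic usage differs; and comparison usage differs; and boolean connective usage differs; and statement counts differ, and every declared input agrees.
Tracing base=0, step=1: score: extra = 1; ((-step) > (extra + step)) -> false; extra = 5; return -175 | score_new: total = 1; delta = 1; (not ((delta + step) >= (-step))) -> false; delta = 5; return -175 — matching result -175.
Sweeping the whole domain (64 inputs) finds no disagreement.
verdict: equivalent


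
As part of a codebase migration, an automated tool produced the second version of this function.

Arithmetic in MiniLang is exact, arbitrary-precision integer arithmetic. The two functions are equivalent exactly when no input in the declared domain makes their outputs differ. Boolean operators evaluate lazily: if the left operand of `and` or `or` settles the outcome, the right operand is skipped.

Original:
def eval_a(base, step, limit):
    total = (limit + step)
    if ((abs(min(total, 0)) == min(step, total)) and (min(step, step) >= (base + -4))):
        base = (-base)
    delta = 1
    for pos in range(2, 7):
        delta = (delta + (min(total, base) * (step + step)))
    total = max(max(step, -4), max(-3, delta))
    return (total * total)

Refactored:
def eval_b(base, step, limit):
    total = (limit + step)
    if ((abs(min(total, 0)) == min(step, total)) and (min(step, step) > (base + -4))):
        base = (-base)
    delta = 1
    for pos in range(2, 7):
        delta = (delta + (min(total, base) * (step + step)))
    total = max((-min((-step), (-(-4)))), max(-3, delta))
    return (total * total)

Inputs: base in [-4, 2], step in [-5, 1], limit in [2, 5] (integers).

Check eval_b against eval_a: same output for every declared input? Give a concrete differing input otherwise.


The suspicious edit (`(min(step, step) >= (base + -4))` became `(min(step, step) > (base + -4))`) never changes the result for any input inside the declared domain.
One worked example (base=-1, step=-5, limit=2) — eval_a: total = -3; ((abs(min(total, 0)) == min(step, total)) and (min(step, step) >= (base + -4))) -> false; delta = 1; [pos=2]; delta = 31; [pos=3]; delta = 61; [pos=4]; delta = 91; [pos=5]; delta = 121; [pos=6]; delta = 151; total = 151; return 22801; eval_b: total = -3; ((abs(min(total, 0)) == min(step, total)) and (min(step, step) > (base + -4))) -> false; delta = 1; [pos=2]; delta = 31; [pos=3]; delta = 61; [pos=4]; delta = 91; [pos=5]; delta = 121; [pos=6]; delta = 151; total = 151; return 22801; agreement on 22801.
Sweeping the whole domain (196 inputs) finds no disagreement.
verdict: equivalent


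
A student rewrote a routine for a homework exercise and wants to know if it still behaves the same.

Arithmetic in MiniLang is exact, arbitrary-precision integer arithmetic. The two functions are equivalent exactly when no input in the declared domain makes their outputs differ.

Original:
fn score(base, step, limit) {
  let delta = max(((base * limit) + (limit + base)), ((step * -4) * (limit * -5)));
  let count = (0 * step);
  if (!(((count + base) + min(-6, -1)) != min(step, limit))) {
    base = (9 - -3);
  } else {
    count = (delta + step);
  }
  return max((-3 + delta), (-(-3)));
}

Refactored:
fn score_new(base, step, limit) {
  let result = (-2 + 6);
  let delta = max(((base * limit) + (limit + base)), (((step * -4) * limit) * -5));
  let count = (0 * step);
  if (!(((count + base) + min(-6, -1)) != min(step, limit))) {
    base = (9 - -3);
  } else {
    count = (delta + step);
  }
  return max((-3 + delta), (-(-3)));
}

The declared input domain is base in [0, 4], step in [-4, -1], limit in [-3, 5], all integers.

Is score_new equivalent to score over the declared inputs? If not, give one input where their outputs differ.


Changes here: statement counts differ; local variable names differ; constant usage differs; arithmetic usage differs; the full 180-point sweep finds no disagreement.
verdict: equivalent


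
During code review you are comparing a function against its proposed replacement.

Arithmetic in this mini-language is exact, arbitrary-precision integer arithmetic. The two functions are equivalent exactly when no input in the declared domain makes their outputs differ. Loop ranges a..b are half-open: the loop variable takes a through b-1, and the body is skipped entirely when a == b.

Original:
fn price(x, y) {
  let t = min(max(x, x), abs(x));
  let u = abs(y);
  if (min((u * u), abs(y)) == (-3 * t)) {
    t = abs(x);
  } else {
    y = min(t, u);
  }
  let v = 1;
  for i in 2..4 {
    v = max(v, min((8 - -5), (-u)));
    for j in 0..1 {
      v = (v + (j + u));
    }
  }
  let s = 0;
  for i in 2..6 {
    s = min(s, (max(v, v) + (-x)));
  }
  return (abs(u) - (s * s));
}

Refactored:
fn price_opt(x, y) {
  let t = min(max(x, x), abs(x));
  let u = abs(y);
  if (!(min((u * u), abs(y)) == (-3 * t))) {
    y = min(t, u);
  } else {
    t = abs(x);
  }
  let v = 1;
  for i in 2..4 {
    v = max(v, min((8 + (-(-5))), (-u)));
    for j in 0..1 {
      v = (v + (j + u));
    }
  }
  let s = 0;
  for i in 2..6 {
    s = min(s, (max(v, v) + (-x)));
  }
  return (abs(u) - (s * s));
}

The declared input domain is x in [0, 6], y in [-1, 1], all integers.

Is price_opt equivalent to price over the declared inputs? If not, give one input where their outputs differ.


This is a faithful refactor — boolean connective usage differs; arithmetic usage differs, but the computed results match everywhere.
Tracing x=5, y=0: price: t := 5 | u := 0 | (min((u * u), abs(y)) == (-3 * t)): false | y := 0 | v := 1 | iter i=2: | v := 1 | iter j=0: | v := 1 | iter i=3: | v := 1 | iter j=0: | v := 1 | s := 0 | iter i=2: | s := -4 | iter i=3: | s := -4 | iter i=4: | s := -4 | iter i=5: | s := -4 | result -16 | price_opt: t := 5 | u := 0 | (!(min((u * u), abs(y)) == (-3 * t))): true | y := 0 | v := 1 | iter i=2: | v := 1 | iter j=0: | v := 1 | iter i=3: | v := 1 | iter j=0: | v := 1 | s := 0 | iter i=2: | s := -4 | iter i=3: | s := -4 | iter i=4: | s := -4 | iter i=5: | s := -4 | result -16 — matching result -16.
An exhaustive pass over the 21 declared inputs shows identical outputs.
verdict: equivalent


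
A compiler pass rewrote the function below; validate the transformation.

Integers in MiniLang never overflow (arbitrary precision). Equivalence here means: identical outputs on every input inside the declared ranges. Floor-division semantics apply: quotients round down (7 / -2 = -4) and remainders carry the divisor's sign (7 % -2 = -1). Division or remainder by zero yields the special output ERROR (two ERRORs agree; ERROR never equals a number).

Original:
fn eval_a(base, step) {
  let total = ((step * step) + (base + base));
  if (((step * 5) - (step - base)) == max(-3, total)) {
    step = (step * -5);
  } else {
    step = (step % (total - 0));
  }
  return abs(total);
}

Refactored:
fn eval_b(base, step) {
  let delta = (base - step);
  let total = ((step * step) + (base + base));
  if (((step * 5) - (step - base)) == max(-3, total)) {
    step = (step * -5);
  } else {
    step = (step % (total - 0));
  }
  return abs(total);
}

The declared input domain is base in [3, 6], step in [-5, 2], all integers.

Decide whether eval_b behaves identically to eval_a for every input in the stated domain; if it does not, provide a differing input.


Equivalent — the differences include arithmetic usage differs; and local variable names differ; and statement counts differ, yet no declared input distinguishes the two.
Spot check at base=6, step=-2 — eval_a: total=16, then (((step * 5) - (step - base)) == max(-3, total)) is false, then step=14, then returns 16. eval_b: delta=8, then total=16, then (((step * 5) - (step - base)) == max(-3, total)) is false, then step=14, then returns 16. Both give 16.
Checked all 32 inputs in the declared domain: the outputs agree on every one.
verdict: equivalent


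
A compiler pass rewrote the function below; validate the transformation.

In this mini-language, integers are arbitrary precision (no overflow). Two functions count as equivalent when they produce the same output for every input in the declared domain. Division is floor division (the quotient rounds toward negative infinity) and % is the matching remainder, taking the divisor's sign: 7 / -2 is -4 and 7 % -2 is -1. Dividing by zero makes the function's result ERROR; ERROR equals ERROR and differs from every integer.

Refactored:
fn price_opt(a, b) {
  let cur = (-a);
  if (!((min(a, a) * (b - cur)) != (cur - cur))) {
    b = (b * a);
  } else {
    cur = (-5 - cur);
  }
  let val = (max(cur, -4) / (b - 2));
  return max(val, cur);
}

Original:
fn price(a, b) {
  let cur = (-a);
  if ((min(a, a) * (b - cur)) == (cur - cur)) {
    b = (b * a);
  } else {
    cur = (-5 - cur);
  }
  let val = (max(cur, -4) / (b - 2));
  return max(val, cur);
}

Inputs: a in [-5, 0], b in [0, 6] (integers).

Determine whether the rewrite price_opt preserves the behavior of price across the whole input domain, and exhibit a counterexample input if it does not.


Behavior is preserved: although comparison usage differs, plus boolean connective usage differs, the outputs never diverge.
As a probe, take a=-5, b=5: price runs cur=5, then ((min(a, a) * (b - cur)) == (cur - cur)) is true, then b=-25, then val=-1, then returns 5; price_opt runs cur=5, then (!((min(a, a) * (b - cur)) != (cur - cur))) is true, then b=-25, then val=-1, then returns 5; both end at 5.
Across all 42 domain points the two functions coincide.
verdict: equivalent
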